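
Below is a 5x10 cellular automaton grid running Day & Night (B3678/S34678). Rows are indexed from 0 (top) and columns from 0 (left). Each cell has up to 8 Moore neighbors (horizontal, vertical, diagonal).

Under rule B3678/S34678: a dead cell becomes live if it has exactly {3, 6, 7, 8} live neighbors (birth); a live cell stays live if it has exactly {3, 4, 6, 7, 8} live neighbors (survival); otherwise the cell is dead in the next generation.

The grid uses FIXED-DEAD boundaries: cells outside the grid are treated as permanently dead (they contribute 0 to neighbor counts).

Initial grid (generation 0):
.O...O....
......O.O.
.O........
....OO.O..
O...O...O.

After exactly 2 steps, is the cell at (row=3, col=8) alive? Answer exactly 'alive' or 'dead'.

Simulating step by step:
Generation 0 (given above): 11 live cells
Generation 1: 4 live cells
..........
..........
.....OOO..
..........
.....O....
Generation 2: 2 live cells
..........
......O...
..........
.....O....
..........

Cell (3,8) at generation 2: 0 -> dead

Answer: dead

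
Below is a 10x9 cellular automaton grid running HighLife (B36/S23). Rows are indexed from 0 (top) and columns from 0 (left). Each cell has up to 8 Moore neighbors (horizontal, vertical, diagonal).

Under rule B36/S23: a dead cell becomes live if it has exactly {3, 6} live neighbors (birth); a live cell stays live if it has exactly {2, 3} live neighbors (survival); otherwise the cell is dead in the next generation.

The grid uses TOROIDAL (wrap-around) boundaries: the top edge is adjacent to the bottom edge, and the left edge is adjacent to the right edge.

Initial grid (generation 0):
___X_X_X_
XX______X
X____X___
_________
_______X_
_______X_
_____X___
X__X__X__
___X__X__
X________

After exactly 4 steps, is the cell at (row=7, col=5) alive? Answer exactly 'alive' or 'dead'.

Answer: alive

Derivation:
Simulating step by step:
Generation 0 (given above): 17 live cells
Generation 1: 16 live cells
_X_______
XX__X_X_X
XX______X
_________
_________
______X__
______X__
____XXX__
_________
____X_X__
Generation 2: 15 live cells
_X_____X_
__X____XX
_X_____XX
X________
_________
_________
______XX_
_____XX__
____X_X__
_________
Generation 3: 13 live cells
_______XX
_XX___X__
_X_____X_
X_______X
_________
_________
_____XXX_
_________
______X__
_________
Generation 4: 17 live cells
_______X_
XXX___X_X
_XX____XX
X_______X
_________
______X__
______X__
_____X_X_
_________
_______X_

Cell (7,5) at generation 4: 1 -> alive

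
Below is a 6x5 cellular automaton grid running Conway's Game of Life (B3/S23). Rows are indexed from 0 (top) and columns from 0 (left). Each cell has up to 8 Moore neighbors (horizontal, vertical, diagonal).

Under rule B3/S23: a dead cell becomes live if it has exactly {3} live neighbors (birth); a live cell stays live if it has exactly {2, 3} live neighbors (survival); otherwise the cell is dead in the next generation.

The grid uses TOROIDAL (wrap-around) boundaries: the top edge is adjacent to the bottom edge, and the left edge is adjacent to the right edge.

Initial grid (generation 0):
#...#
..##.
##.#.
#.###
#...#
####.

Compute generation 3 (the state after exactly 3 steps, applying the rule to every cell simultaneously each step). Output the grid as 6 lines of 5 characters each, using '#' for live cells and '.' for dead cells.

Answer: .....
.#..#
####.
.#...
.....
..##.

Derivation:
Simulating step by step:
Generation 0 (given above): 17 live cells
Generation 1: 7 live cells
#....
..##.
#....
..#..
.....
..##.
Generation 2: 9 live cells
.#..#
.#..#
.###.
.....
..##.
.....
Generation 3: 9 live cells
(generation 3 grid is the final answer)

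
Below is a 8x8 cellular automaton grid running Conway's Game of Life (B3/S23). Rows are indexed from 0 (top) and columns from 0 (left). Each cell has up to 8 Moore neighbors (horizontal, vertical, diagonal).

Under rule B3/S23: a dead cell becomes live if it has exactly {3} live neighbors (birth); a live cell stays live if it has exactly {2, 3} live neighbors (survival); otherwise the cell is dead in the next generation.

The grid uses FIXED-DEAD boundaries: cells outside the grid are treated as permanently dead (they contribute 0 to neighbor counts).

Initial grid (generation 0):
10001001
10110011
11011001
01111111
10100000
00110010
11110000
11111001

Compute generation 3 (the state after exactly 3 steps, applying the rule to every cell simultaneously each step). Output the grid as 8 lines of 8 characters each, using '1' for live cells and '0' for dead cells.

Simulating step by step:
Generation 0 (given above): 35 live cells
Generation 1: 18 live cells
01010011
10100111
10000000
00000111
00000001
10000000
10000000
10001000
Generation 2: 14 live cells
01100101
10100101
01000000
00000011
00000001
00000000
11000000
00000000
Generation 3: 10 live cells
(generation 3 grid is the final answer)

Answer: 01100000
10100000
01000001
00000011
00000011
00000000
00000000
00000000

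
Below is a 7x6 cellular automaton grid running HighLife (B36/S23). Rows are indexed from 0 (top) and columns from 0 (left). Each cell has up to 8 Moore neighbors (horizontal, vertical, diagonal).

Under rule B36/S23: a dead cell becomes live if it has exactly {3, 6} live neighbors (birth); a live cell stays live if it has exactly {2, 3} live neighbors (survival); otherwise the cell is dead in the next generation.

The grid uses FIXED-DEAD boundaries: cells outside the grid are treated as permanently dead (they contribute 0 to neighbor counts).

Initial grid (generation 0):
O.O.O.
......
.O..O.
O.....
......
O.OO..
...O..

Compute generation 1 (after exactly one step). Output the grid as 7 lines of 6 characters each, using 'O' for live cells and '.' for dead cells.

Answer: ......
.O.O..
......
......
.O....
..OO..
..OO..

Derivation:
Simulating step by step:
Generation 0 (given above): 10 live cells
Generation 1: 7 live cells
(generation 1 grid is the final answer)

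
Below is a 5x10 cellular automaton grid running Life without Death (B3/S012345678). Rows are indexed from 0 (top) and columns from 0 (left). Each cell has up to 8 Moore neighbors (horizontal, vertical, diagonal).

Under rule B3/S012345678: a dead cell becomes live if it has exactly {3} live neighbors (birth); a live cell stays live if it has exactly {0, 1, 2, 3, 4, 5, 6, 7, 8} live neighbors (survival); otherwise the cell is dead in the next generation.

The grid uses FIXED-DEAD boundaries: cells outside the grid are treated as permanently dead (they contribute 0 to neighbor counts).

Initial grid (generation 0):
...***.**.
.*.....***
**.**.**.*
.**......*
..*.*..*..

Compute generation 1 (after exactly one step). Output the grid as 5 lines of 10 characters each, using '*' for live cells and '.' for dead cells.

Answer: ...*******
**.....***
**.**.**.*
***.****.*
.****..*..

Derivation:
Simulating step by step:
Generation 0 (given above): 22 live cells
Generation 1: 32 live cells
(generation 1 grid is the final answer)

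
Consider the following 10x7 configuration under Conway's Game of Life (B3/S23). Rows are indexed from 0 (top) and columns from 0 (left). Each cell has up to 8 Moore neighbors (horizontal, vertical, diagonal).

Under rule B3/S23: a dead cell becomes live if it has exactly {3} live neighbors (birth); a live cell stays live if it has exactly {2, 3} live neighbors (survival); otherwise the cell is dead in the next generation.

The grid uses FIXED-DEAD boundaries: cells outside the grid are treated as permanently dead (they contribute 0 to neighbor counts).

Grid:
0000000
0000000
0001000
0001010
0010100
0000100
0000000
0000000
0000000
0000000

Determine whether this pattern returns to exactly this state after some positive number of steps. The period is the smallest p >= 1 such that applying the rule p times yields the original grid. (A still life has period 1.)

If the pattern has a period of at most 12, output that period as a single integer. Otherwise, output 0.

Answer: 2

Derivation:
Simulating and comparing each generation to the original:
Gen 0 (original, given above): 6 live cells
Gen 1: 6 live cells, differs from original
Gen 2: 6 live cells, MATCHES original -> period = 2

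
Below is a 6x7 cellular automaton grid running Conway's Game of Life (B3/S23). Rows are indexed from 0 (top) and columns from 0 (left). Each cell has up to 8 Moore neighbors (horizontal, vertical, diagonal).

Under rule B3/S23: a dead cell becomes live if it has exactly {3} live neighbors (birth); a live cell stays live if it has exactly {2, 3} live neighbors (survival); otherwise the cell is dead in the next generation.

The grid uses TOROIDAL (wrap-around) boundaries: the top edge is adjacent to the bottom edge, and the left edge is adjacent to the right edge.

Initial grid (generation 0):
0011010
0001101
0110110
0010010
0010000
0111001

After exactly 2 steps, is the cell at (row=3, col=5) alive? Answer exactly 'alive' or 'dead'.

Simulating step by step:
Generation 0 (given above): 17 live cells
Generation 1: 14 live cells
1100011
0100001
0110001
0010110
0000000
0100100
Generation 2: 18 live cells
0110011
0000000
0111001
0111010
0001110
0100011

Cell (3,5) at generation 2: 1 -> alive

Answer: alive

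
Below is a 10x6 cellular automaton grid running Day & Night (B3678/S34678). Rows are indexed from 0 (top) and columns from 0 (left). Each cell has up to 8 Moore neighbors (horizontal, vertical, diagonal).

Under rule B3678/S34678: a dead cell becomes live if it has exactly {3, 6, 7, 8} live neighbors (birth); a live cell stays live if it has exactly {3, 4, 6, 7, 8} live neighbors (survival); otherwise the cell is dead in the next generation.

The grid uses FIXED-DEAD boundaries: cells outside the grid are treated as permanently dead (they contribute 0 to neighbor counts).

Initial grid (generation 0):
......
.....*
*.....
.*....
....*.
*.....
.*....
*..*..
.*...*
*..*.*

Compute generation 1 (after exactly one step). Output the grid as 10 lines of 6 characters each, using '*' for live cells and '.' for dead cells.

Answer: ......
......
......
......
......
......
*.....
.**...
*.*...
....*.

Derivation:
Simulating step by step:
Generation 0 (given above): 13 live cells
Generation 1: 6 live cells
(generation 1 grid is the final answer)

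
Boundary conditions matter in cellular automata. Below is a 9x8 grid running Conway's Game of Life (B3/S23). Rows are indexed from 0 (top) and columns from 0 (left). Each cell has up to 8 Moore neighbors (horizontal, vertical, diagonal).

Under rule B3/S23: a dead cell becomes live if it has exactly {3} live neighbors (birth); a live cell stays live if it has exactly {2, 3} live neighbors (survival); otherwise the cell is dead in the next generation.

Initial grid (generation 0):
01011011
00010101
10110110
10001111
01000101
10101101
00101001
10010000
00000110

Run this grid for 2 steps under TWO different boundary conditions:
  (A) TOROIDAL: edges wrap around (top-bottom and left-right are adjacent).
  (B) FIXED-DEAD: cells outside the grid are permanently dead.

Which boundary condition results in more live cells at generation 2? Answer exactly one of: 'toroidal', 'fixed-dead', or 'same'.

Under TOROIDAL boundary, generation 2:
10011011
00000001
10010000
10001000
01000000
11100001
10100000
11000000
10000000
Population = 20

Under FIXED-DEAD boundary, generation 2:
00111111
01000101
10010000
10001000
10000001
00100001
00100001
00010010
00001100
Population = 23

Comparison: toroidal=20, fixed-dead=23 -> fixed-dead

Answer: fixed-dead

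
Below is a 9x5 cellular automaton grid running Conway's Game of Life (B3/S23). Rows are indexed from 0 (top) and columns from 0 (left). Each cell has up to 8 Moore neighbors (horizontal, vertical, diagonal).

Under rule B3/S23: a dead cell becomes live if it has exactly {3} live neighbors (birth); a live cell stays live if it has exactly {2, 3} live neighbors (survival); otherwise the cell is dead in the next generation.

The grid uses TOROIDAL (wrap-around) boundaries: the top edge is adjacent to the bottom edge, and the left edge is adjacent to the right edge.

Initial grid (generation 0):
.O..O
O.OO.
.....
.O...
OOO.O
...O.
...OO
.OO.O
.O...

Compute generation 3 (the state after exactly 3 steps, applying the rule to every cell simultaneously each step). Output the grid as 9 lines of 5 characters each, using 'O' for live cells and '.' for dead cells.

Simulating step by step:
Generation 0 (given above): 17 live cells
Generation 1: 25 live cells
.O.OO
OOOOO
.OO..
.OO..
OOOOO
.O...
O...O
.OO.O
.O.O.
Generation 2: 11 live cells
.....
.....
....O
....O
...OO
.....
..OOO
.OO.O
.O...
Generation 3: 14 live cells
(generation 3 grid is the final answer)

Answer: .....
.....
.....
O...O
...OO
..O..
OOO.O
.O..O
OOO..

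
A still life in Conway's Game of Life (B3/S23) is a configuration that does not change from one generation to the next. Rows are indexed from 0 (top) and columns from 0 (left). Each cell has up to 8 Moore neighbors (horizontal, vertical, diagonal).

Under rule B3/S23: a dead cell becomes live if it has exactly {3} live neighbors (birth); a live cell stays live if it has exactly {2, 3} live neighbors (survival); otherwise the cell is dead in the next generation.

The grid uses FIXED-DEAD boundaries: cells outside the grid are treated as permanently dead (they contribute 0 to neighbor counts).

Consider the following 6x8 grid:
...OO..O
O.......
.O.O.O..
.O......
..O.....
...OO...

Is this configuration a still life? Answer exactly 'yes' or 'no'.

Compute generation 1 and compare to generation 0 (given above):
Generation 1:
........
..OO....
OOO.....
.O......
..OO....
...O....
Cell (0,3) differs: gen0=1 vs gen1=0 -> NOT a still life.

Answer: no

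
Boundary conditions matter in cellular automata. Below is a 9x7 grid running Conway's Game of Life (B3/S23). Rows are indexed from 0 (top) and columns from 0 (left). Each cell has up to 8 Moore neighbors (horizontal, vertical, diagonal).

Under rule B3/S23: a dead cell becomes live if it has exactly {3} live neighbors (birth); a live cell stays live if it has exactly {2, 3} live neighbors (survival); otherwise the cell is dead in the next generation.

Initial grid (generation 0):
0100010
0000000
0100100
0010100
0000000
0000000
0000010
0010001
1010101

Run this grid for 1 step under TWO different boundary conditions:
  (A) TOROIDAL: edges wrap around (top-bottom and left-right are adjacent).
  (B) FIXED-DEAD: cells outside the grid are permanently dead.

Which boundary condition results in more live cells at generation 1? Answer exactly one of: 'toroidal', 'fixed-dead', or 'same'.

Under TOROIDAL boundary, generation 1:
1100011
0000000
0001000
0001000
0000000
0000000
0000000
1101001
1011001
Population = 14

Under FIXED-DEAD boundary, generation 1:
0000000
0000000
0001000
0001000
0000000
0000000
0000000
0101001
0101010
Population = 8

Comparison: toroidal=14, fixed-dead=8 -> toroidal

Answer: toroidal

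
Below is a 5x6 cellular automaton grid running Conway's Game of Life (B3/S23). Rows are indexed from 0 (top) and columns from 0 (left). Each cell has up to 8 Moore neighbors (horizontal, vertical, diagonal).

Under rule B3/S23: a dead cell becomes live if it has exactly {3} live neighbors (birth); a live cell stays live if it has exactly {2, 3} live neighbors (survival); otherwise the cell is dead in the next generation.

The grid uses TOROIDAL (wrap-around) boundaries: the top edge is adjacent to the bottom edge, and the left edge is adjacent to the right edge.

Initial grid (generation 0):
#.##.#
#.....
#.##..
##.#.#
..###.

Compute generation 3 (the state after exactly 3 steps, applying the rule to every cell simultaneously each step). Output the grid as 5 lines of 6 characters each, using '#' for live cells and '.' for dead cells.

Simulating step by step:
Generation 0 (given above): 15 live cells
Generation 1: 10 live cells
#.#..#
#...#.
..###.
#....#
......
Generation 2: 14 live cells
##...#
#.#.#.
##.##.
...###
.#....
Generation 3: 11 live cells
(generation 3 grid is the final answer)

Answer: ..#..#
..#.#.
##....
.#.#.#
.##...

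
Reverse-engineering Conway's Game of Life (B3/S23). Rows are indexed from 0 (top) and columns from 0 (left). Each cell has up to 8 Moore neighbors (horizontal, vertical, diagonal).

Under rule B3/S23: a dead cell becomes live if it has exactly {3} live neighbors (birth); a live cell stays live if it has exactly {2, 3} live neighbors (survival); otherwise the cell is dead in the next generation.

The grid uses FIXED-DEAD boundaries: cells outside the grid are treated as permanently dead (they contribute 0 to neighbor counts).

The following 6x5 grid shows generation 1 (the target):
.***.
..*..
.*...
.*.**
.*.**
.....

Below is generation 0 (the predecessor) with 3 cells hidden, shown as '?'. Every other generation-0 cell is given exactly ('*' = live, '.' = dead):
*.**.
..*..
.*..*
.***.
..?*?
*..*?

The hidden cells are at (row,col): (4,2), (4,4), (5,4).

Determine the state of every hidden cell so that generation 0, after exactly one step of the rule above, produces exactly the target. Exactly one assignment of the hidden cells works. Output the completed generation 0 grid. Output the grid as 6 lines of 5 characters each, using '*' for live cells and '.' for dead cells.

Answer: *.**.
..*..
.*..*
.***.
...*.
*..*.

Derivation:
Hidden generation-0 cells (in order): (4,2), (4,4), (5,4).
A hidden cell only influences target cells in its own 3x3 neighborhood. Try each of the 2^3 = 8 assignments, step the completed generation 0 forward once under B3/S23, and compare with the target:
  (4,2)=. (4,4)=. (5,4)=. -> step reproduces the target at every cell -> ACCEPT
  (4,2)=. (4,4)=. (5,4)=* -> step gives (4,3)='.' but target has '*' -> reject
  (4,2)=. (4,4)=* (5,4)=. -> step gives (3,3)='.' but target has '*' -> reject
  (4,2)=. (4,4)=* (5,4)=* -> step gives (3,3)='.' but target has '*' -> reject
  (4,2)=* (4,4)=. (5,4)=. -> step gives (3,3)='.' but target has '*' -> reject
  (4,2)=* (4,4)=. (5,4)=* -> step gives (3,3)='.' but target has '*' -> reject
  (4,2)=* (4,4)=* (5,4)=. -> step gives (3,3)='.' but target has '*' -> reject
  (4,2)=* (4,4)=* (5,4)=* -> step gives (3,3)='.' but target has '*' -> reject
Unique solution: (4,2)=dead, (4,4)=dead, (5,4)=dead.
Check: live-neighbor counts of every cell in the completed generation 0:
03221
24342
23541
22433
23533
01212
Applying B3/S23 to generation 0 with these counts gives:
.***.
..*..
.*...
.*.**
.*.**
.....
which matches the target exactly.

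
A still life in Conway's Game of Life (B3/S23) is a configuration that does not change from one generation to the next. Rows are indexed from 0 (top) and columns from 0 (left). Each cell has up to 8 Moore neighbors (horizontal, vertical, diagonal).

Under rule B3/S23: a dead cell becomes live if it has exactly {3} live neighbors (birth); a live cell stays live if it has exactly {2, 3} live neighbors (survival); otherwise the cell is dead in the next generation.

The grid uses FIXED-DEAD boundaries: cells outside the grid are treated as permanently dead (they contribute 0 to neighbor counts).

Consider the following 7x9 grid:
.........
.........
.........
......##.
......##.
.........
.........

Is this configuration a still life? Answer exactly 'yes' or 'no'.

Compute generation 1 and compare to generation 0 (given above):
Generation 1:
.........
.........
.........
......##.
......##.
.........
.........
The grids are IDENTICAL -> still life.

Answer: yes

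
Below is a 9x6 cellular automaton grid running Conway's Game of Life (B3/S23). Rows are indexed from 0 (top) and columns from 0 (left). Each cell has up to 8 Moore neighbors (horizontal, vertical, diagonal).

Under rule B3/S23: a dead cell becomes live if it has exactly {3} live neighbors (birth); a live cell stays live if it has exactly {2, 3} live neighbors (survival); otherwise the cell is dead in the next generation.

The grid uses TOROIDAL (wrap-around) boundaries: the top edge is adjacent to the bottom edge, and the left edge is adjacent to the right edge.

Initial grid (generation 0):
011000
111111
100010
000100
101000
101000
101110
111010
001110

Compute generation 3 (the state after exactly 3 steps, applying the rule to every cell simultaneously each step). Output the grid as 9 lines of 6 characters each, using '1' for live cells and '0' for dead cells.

Simulating step by step:
Generation 0 (given above): 26 live cells
Generation 1: 15 live cells
000000
000010
100000
010101
001100
101000
100010
100000
100011
Generation 2: 19 live cells
000010
000000
100011
110110
100110
001001
100000
110010
100001
Generation 3: 19 live cells
(generation 3 grid is the final answer)

Answer: 000001
000010
110110
011000
100000
110111
100000
010000
110010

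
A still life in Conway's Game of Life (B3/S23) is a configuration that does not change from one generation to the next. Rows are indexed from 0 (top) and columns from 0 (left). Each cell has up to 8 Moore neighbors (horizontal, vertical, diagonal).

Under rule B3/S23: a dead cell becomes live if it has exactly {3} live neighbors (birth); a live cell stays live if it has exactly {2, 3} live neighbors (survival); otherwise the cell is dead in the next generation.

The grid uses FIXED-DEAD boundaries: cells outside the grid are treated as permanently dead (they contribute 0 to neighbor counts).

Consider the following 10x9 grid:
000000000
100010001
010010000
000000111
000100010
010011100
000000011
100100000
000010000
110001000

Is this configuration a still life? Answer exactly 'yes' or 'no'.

Compute generation 1 and compare to generation 0 (given above):
Generation 1:
000000000
000000000
000001001
000000111
000010001
000011101
000011110
000000000
110010000
000000000
Cell (1,0) differs: gen0=1 vs gen1=0 -> NOT a still life.

Answer: no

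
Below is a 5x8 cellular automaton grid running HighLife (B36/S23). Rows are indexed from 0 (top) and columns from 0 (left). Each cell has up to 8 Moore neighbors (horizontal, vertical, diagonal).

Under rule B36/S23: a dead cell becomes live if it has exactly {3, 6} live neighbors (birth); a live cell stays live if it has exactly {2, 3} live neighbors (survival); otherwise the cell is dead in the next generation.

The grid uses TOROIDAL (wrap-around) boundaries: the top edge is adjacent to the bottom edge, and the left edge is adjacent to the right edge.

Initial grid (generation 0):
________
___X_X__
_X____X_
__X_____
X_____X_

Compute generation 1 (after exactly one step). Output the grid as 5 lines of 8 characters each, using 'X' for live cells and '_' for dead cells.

Simulating step by step:
Generation 0 (given above): 7 live cells
Generation 1: 3 live cells
(generation 1 grid is the final answer)

Answer: ________
________
__X_____
_X_____X
________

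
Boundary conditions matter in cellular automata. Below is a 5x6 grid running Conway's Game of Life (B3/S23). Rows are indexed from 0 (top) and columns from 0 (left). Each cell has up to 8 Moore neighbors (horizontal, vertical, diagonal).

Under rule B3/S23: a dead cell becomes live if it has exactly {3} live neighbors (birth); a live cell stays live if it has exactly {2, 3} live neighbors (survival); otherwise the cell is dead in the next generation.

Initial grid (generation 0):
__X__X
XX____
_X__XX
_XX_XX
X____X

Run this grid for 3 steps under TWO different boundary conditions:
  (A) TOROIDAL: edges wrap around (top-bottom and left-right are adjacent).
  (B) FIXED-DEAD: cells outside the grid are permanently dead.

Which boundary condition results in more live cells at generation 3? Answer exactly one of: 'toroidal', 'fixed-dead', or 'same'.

Under TOROIDAL boundary, generation 3:
XX____
____XX
___XXX
__XXX_
XX_XX_
Population = 14

Under FIXED-DEAD boundary, generation 3:
X_X___
X_X___
__X___
XXX_X_
XXX___
Population = 12

Comparison: toroidal=14, fixed-dead=12 -> toroidal

Answer: toroidal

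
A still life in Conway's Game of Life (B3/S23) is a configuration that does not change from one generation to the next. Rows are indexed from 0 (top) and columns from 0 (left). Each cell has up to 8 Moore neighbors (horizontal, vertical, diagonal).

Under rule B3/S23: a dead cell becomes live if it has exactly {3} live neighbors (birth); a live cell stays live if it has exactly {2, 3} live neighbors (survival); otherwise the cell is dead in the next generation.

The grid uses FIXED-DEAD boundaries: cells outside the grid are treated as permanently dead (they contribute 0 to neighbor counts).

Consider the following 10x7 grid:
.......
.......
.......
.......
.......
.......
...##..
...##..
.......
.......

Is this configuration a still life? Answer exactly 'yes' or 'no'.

Compute generation 1 and compare to generation 0 (given above):
Generation 1:
.......
.......
.......
.......
.......
.......
...##..
...##..
.......
.......
The grids are IDENTICAL -> still life.

Answer: yes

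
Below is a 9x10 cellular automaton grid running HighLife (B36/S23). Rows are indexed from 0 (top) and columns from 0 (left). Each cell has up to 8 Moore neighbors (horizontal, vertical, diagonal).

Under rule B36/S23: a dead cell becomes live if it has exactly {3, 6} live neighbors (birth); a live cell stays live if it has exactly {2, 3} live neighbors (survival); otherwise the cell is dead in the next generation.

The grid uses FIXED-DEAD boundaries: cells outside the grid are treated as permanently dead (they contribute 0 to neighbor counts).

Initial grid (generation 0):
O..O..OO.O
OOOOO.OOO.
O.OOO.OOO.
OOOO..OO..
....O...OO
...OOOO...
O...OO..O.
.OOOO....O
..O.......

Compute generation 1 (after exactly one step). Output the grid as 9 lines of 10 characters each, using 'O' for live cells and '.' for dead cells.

Simulating step by step:
Generation 0 (given above): 43 live cells
Generation 1: 26 live cells
(generation 1 grid is the final answer)

Answer: O..OOOO...
O........O
..........
O.....O..O
.O......O.
...O..OOOO
.O.O..O...
.OO.OO....
.OO.......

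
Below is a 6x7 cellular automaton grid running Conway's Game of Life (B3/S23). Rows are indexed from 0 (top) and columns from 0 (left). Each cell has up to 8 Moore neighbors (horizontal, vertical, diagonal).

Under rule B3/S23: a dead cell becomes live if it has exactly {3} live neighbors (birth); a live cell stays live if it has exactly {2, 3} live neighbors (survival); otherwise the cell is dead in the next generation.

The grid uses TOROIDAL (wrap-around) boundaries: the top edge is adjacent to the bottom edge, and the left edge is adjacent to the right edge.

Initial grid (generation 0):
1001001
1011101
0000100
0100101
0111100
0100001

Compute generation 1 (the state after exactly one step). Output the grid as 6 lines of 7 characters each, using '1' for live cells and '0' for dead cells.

Simulating step by step:
Generation 0 (given above): 18 live cells
Generation 1: 21 live cells
(generation 1 grid is the final answer)

Answer: 0001100
1110101
0110101
1100100
0101100
0100111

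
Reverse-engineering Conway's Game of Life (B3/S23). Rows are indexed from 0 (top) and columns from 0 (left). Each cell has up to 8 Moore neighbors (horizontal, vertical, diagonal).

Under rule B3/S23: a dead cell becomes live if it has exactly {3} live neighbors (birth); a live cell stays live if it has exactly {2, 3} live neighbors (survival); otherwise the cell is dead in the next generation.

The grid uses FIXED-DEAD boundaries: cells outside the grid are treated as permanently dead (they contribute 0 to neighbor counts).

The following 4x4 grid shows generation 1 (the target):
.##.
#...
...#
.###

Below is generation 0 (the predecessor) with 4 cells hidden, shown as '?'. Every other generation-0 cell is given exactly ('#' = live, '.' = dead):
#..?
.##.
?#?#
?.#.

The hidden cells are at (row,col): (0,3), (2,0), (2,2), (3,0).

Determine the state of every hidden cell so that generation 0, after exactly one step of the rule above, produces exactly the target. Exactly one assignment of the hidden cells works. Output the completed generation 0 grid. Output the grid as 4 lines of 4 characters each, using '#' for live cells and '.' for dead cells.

Hidden generation-0 cells (in order): (0,3), (2,0), (2,2), (3,0).
A hidden cell only influences target cells in its own 3x3 neighborhood. Try each of the 2^4 = 16 assignments, step the completed generation 0 forward once under B3/S23, and compare with the target:
  (0,3)=. (2,0)=. (2,2)=. (3,0)=. -> step gives (0,2)='.' but target has '#' -> reject
  (0,3)=. (2,0)=. (2,2)=. (3,0)=# -> step gives (0,2)='.' but target has '#' -> reject
  (0,3)=. (2,0)=. (2,2)=# (3,0)=. -> step gives (0,2)='.' but target has '#' -> reject
  (0,3)=. (2,0)=. (2,2)=# (3,0)=# -> step gives (0,2)='.' but target has '#' -> reject
  (0,3)=. (2,0)=# (2,2)=. (3,0)=. -> step gives (0,2)='.' but target has '#' -> reject
  (0,3)=. (2,0)=# (2,2)=. (3,0)=# -> step gives (0,2)='.' but target has '#' -> reject
  (0,3)=. (2,0)=# (2,2)=# (3,0)=. -> step gives (0,2)='.' but target has '#' -> reject
  (0,3)=. (2,0)=# (2,2)=# (3,0)=# -> step gives (0,2)='.' but target has '#' -> reject
  (0,3)=# (2,0)=. (2,2)=. (3,0)=. -> step gives (1,1)='#' but target has '.' -> reject
  (0,3)=# (2,0)=. (2,2)=. (3,0)=# -> step gives (1,1)='#' but target has '.' -> reject
  (0,3)=# (2,0)=. (2,2)=# (3,0)=. -> step reproduces the target at every cell -> ACCEPT
  (0,3)=# (2,0)=. (2,2)=# (3,0)=# -> step gives (2,0)='#' but target has '.' -> reject
  (0,3)=# (2,0)=# (2,2)=. (3,0)=. -> step gives (1,0)='.' but target has '#' -> reject
  (0,3)=# (2,0)=# (2,2)=. (3,0)=# -> step gives (1,0)='.' but target has '#' -> reject
  (0,3)=# (2,0)=# (2,2)=# (3,0)=. -> step gives (1,0)='.' but target has '#' -> reject
  (0,3)=# (2,0)=# (2,2)=# (3,0)=# -> step gives (1,0)='.' but target has '#' -> reject
Unique solution: (0,3)=live, (2,0)=dead, (2,2)=live, (3,0)=dead.
Check: live-neighbor counts of every cell in the completed generation 0:
1331
3454
2453
1333
Applying B3/S23 to generation 0 with these counts gives:
.##.
#...
...#
.###
which matches the target exactly.

Answer: #..#
.##.
.###
..#.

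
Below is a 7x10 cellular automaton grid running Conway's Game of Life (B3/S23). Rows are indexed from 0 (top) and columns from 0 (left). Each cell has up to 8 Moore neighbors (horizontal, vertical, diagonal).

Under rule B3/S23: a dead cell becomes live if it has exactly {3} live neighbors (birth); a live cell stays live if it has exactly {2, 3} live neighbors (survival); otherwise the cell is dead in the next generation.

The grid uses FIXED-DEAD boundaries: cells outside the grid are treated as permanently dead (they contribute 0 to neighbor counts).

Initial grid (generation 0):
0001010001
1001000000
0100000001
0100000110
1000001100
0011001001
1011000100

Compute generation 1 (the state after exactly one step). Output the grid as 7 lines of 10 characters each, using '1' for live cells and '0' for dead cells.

Answer: 0000100000
0010100000
1110000010
1100001110
0110001000
0011001010
0111000000

Derivation:
Simulating step by step:
Generation 0 (given above): 21 live cells
Generation 1: 22 live cells
(generation 1 grid is the final answer)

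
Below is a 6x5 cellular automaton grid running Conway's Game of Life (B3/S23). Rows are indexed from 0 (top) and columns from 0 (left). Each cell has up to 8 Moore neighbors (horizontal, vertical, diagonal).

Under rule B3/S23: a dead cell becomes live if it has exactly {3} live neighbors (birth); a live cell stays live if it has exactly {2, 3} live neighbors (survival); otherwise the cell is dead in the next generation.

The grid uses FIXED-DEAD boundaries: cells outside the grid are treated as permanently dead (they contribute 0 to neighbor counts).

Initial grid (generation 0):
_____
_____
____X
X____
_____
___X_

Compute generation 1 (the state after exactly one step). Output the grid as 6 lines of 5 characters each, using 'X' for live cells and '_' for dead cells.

Simulating step by step:
Generation 0 (given above): 3 live cells
Generation 1: 0 live cells
(generation 1 grid is the final answer)

Answer: _____
_____
_____
_____
_____
_____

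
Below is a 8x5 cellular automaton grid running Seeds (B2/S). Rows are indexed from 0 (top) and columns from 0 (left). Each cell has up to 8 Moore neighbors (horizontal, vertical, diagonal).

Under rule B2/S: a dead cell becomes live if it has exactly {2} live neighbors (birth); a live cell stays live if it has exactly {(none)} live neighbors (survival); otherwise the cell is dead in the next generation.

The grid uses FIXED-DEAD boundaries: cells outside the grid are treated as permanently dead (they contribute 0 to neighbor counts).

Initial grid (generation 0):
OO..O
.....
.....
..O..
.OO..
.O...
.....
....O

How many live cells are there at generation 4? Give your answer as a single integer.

Simulating step by step:
Generation 0 (given above): 8 live cells
Generation 1: 6 live cells
.....
OO...
.....
...O.
O..O.
O....
.....
.....
Generation 2: 11 live cells
OO...
.....
OOO..
..O.O
.OO.O
.O...
.....
.....
Generation 3: 3 live cells
.....
.....
.....
.....
O....
O..O.
.....
.....
Generation 4: 2 live cells
.....
.....
.....
.....
.O...
.O...
.....
.....
Population at generation 4: 2

Answer: 2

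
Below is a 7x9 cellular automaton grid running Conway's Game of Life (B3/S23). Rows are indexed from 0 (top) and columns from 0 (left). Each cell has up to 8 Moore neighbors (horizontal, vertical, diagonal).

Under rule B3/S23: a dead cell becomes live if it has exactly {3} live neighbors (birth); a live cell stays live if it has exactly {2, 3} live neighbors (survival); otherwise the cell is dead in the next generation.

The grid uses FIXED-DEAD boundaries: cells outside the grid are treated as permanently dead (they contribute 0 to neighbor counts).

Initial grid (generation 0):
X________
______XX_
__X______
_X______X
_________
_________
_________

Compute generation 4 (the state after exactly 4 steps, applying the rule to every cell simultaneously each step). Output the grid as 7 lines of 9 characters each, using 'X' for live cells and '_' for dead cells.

Simulating step by step:
Generation 0 (given above): 6 live cells
Generation 1: 1 live cells
_________
_________
_______X_
_________
_________
_________
_________
Generation 2: 0 live cells
_________
_________
_________
_________
_________
_________
_________
Generation 3: 0 live cells
_________
_________
_________
_________
_________
_________
_________
Generation 4: 0 live cells
(generation 4 grid is the final answer)

Answer: _________
_________
_________
_________
_________
_________
_________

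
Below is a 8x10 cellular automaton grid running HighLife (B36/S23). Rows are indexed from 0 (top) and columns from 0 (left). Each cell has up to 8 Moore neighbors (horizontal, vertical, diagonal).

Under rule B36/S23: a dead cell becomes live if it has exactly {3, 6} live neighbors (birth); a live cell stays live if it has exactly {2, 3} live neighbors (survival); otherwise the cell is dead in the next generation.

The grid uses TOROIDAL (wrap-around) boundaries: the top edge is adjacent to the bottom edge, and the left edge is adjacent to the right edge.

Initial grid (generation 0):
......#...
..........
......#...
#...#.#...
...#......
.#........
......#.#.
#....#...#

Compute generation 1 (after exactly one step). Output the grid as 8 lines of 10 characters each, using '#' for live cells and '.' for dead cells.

Answer: ..........
..........
.....#....
.....#....
..........
..........
#........#
.....###.#

Derivation:
Simulating step by step:
Generation 0 (given above): 12 live cells
Generation 1: 8 live cells
(generation 1 grid is the final answer)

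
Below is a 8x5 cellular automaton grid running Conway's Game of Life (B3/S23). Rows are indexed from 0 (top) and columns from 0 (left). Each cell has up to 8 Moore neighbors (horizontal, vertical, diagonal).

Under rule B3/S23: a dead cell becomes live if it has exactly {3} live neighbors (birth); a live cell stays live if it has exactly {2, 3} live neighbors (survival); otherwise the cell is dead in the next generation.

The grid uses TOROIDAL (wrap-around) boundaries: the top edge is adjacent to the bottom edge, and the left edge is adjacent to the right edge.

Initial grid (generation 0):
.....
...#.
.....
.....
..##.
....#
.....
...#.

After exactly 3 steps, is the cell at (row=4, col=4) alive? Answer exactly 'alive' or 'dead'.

Answer: dead

Derivation:
Simulating step by step:
Generation 0 (given above): 5 live cells
Generation 1: 2 live cells
.....
.....
.....
.....
...#.
...#.
.....
.....
Generation 2: 0 live cells
.....
.....
.....
.....
.....
.....
.....
.....
Generation 3: 0 live cells
.....
.....
.....
.....
.....
.....
.....
.....

Cell (4,4) at generation 3: 0 -> dead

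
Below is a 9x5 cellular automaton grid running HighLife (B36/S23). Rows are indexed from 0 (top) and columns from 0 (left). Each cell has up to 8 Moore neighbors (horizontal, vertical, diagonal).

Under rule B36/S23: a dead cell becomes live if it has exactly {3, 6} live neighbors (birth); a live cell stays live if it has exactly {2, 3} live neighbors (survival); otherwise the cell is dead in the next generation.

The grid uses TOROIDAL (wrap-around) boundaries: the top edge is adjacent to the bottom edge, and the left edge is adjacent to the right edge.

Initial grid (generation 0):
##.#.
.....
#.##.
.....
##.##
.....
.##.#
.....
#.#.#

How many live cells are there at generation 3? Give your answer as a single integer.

Answer: 7

Derivation:
Simulating step by step:
Generation 0 (given above): 16 live cells
Generation 1: 14 live cells
####.
#..#.
.....
.....
#...#
.....
.....
..#.#
#.###
Generation 2: 7 live cells
.....
#..#.
.....
.....
.....
.....
.....
###.#
.#...
Generation 3: 7 live cells
.....
.....
.....
.....
.....
.....
##...
###..
.##..
Population at generation 3: 7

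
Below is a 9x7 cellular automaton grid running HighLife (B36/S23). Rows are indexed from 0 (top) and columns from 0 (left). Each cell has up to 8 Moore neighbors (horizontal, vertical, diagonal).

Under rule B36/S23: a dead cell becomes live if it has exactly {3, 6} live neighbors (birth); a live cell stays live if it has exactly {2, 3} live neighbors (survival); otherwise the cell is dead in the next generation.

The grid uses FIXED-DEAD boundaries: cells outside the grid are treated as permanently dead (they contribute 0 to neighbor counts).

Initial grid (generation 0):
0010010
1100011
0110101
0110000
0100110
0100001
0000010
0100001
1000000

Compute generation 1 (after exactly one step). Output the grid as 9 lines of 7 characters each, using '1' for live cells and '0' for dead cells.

Answer: 0100011
1001101
0001001
1000100
1100010
0000101
0000011
0000000
0000000

Derivation:
Simulating step by step:
Generation 0 (given above): 21 live cells
Generation 1: 18 live cells
(generation 1 grid is the final answer)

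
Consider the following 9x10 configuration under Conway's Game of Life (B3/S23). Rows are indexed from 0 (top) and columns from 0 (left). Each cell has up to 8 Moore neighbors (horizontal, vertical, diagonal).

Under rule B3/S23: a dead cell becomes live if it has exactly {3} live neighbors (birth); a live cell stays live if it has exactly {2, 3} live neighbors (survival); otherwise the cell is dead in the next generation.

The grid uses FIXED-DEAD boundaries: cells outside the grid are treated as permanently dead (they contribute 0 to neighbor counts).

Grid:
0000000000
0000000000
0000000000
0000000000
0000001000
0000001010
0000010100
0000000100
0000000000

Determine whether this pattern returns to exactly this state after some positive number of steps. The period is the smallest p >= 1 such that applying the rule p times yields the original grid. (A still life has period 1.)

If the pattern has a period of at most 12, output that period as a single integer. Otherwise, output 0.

Simulating and comparing each generation to the original:
Gen 0 (original, given above): 6 live cells
Gen 1: 6 live cells, differs from original
Gen 2: 6 live cells, MATCHES original -> period = 2

Answer: 2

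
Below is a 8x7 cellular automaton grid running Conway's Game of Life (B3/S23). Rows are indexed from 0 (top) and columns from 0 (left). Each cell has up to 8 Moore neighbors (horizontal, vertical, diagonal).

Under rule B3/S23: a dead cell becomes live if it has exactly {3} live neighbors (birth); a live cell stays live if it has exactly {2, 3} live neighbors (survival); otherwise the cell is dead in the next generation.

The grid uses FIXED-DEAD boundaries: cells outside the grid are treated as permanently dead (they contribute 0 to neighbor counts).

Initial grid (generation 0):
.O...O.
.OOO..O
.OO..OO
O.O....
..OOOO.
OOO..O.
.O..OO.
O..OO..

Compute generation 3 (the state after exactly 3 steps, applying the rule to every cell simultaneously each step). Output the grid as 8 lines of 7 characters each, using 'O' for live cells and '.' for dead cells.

Simulating step by step:
Generation 0 (given above): 26 live cells
Generation 1: 18 live cells
.O.....
O..OO.O
O....OO
......O
O...OO.
O.....O
.....O.
...OOO.
Generation 2: 16 live cells
.......
OO..O.O
....O.O
....O.O
.....OO
....O.O
.....OO
....OO.
Generation 3: 12 live cells
(generation 3 grid is the final answer)

Answer: .......
.......
...OO.O
....O.O
....O.O
....O..
......O
....OOO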